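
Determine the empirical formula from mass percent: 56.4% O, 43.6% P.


Assume 100 g sample. Moles of each element:
  O: 56.4/16.0 = 3.525 mol
  P: 43.6/30.97 = 1.408 mol
Divide by smallest (1.408):
  O: 3.525/1.408 = 2.5
  P: 1.408/1.408 = 1.0
Multiply all ratios by 2 to obtain whole numbers.
Empirical formula: P2O5

P2O5


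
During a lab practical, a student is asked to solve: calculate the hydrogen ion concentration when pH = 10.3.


[H+] = 10^(-pH) = 10^(-10.3)
= 5.01×10^-11 M

5.01×10^-11 M


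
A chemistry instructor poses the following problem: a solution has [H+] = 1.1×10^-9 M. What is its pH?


pH = -log10([H+]) = -log10(1.1×10^-9)
= 9 - log10(1.1)
= 9 - 0.04
= 8.96

8.96


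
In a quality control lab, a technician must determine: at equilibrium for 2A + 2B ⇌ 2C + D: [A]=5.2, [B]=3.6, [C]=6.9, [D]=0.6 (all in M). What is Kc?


Kc = [C]^2[D]/([A]^2[B]^2)
= (6.9^2 × 0.6^1)/(5.2^2 × 3.6^2)
= 28.566/350.4384
= 0.08152

0.08152


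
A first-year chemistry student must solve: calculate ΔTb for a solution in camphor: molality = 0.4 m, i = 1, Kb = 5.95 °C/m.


ΔTb = Kb × m × i
= 5.95 × 0.4 × 1
= 2.38 °C

2.38 °C


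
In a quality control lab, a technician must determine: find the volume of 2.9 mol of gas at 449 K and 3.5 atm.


PV = nRT  (R = 0.08206 L·atm/(mol·K))
V = nRT/P = 2.9×0.08206×449/3.5
= 30.529 L

30.529 L


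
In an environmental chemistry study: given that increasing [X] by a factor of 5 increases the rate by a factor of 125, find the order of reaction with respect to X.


rate ∝ [X]^n
5^n = 125 → n = 3
Order in X: 3

3


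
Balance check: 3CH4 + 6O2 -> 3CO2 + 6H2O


Equation: 3CH4 + 6O2 -> 3CO2 + 6H2O
Check atoms: C: 3=3, H: 12=12, O: 12=12
Balanced

Yes, balanced


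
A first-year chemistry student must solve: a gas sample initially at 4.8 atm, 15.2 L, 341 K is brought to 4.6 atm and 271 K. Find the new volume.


P1V1/T1 = P2V2/T2
V2 = P1V1T2/(T1P2)
= 4.8×15.2×271/(341×4.6)
= 12.605 L

12.605 L


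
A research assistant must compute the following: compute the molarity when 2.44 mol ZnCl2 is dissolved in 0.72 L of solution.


M = n/V = 2.44/0.72 = 3.389 mol/L

3.389 M


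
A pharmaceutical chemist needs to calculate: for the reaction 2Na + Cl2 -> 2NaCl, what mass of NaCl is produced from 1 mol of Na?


Mole ratio NaCl:Na = 2:2
n(NaCl) = 1 × 2/2 = 1.000 mol
mass = 1.000 × 58.44 = 58.44 g

58.44 g


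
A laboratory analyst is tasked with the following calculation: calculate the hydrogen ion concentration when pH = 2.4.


[H+] = 10^(-pH) = 10^(-2.4)
= 3.98×10^-3 M

3.98×10^-3 M


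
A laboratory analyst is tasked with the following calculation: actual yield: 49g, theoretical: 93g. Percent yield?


% yield = actual/theoretical × 100
= 49/93 × 100
= 52.69%

52.69%


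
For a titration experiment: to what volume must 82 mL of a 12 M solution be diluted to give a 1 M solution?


C1V1 = C2V2
12 × 82 = 1 × V2
V2 = 984/1 = 984.0 mL

984.0 mL


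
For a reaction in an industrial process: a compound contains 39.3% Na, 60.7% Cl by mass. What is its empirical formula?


Assume 100 g sample. Moles of each element:
  Na: 39.3/22.99 = 1.709 mol
  Cl: 60.7/35.45 = 1.712 mol
Divide by smallest (1.709):
  Na: 1.709/1.709 = 1.0
  Cl: 1.712/1.709 = 1.0
Empirical formula: NaCl

NaCl


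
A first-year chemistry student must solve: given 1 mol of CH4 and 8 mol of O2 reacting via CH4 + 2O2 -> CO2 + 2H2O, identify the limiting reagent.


Mole ratio available / coefficient:
  CH4: 1/1 = 1.000
  O2: 8/2 = 4.000
Smaller ratio is limiting.

CH4


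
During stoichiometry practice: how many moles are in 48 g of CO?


M(CO) = 28.01 g/mol
n = mass/M = 48/28.01 = 1.7137 mol

1.7137 mol


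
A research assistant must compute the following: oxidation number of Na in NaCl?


Group 1 metal: +1
Oxidation number: +1

+1


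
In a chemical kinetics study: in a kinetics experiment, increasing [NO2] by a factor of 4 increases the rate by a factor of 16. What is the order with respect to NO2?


rate ∝ [NO2]^n
4^n = 16 → n = 2
Order in NO2: 2

2


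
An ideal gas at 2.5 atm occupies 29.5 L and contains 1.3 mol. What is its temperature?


PV = nRT  (R = 0.08206 L·atm/(mol·K))
T = PV/(nR) = 2.5×29.5/(1.3×0.08206)
= 73.75/0.106678
= 691.33 K

691.33 K


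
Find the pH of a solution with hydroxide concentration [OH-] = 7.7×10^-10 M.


pOH = -log10([OH-]) = -log10(7.7×10^-10)
= 10 - log10(7.7) = 9.11
pH = 14 - pOH = 14 - 9.11 = 4.89

4.89


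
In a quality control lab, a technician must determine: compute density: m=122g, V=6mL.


ρ = mass/volume
= 122/6
= 20.333 g/mL

20.333 g/mL


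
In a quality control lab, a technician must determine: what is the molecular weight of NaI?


M(NaI) = 1×22.99 + 1×126.9
= 22.99 + 126.9
= 149.89 g/mol

149.89 g/mol


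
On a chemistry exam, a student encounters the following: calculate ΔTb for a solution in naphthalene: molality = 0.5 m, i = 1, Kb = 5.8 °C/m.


ΔTb = Kb × m × i
= 5.8 × 0.5 × 1
= 2.9 °C

2.9 °C


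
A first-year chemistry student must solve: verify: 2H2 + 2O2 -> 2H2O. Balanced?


Equation: 2H2 + 2O2 -> 2H2O
Check atoms: H: 4=4, O: 4≠2
Not balanced

No, not balanced


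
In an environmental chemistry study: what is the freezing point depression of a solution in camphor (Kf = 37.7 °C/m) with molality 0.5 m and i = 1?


ΔTf = Kf × m × i
= 37.7 × 0.5 × 1
= 18.85 °C

18.85 °C


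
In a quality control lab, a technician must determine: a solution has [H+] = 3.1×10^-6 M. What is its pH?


pH = -log10([H+]) = -log10(3.1×10^-6)
= 6 - log10(3.1)
= 6 - 0.49
= 5.51

5.51


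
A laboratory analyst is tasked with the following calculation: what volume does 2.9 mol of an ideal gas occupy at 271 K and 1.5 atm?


PV = nRT  (R = 0.08206 L·atm/(mol·K))
V = nRT/P = 2.9×0.08206×271/1.5
= 42.994 L

42.994 L


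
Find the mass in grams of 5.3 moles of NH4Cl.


M(NH4Cl) = 53.49 g/mol
mass = n × M = 5.3 × 53.49 = 283.50 g

283.50 g


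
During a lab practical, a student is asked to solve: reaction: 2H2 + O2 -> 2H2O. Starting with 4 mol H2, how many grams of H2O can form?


Mole ratio H2O:H2 = 2:2
n(H2O) = 4 × 2/2 = 4.000 mol
mass = 4.000 × 18.02 = 72.08 g

72.08 g


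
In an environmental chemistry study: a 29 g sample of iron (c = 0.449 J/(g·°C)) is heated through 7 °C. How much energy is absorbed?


q = mcΔT = 29 × 0.449 × 7
= 91.15 J

91.15 J


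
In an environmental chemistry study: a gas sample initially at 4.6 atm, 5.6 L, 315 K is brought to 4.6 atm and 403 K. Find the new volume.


P1V1/T1 = P2V2/T2
V2 = P1V1T2/(T1P2)
= 4.6×5.6×403/(315×4.6)
= 7.164 L

7.164 L


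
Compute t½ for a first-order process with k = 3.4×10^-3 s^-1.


t½ = ln2/k = 0.693147/(3.4×10^-3 s^-1)
= 203.9 s

203.9 s


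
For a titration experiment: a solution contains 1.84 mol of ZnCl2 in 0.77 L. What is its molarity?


M = n/V = 1.84/0.77 = 2.390 mol/L

2.390 M


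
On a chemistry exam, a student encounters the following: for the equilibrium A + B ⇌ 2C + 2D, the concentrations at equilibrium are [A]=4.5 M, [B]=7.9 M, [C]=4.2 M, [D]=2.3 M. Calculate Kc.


Kc = [C]^2[D]^2/([A][B])
= (4.2^2 × 2.3^2)/(4.5^1 × 7.9^1)
= 93.3156/35.55
= 2.625

2.625


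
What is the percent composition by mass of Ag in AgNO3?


M(AgNO3) = 1×107.87 + 1×14.01 + 3×16.0 = 169.88 g/mol
Mass of Ag = 1 × 107.87 = 107.87 g/mol
% Ag = 107.87/169.88 × 100 = 63.50%

63.50%


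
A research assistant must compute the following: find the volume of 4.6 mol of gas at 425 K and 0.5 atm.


PV = nRT  (R = 0.08206 L·atm/(mol·K))
V = nRT/P = 4.6×0.08206×425/0.5
= 320.855 L

320.855 L


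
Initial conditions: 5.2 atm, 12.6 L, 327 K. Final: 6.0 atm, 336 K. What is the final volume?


P1V1/T1 = P2V2/T2
V2 = P1V1T2/(T1P2)
= 5.2×12.6×336/(327×6.0)
= 11.221 L

11.221 L


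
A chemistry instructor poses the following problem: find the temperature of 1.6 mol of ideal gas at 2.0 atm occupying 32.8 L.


PV = nRT  (R = 0.08206 L·atm/(mol·K))
T = PV/(nR) = 2.0×32.8/(1.6×0.08206)
= 65.60/0.131296
= 499.63 K

499.63 K


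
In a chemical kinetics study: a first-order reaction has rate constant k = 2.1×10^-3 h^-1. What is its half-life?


t½ = ln2/k = 0.693147/(2.1×10^-3 h^-1)
= 330.1 h

330.1 h


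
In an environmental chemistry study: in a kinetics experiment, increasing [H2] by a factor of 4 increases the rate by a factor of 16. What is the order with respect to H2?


rate ∝ [H2]^n
4^n = 16 → n = 2
Order in H2: 2

2


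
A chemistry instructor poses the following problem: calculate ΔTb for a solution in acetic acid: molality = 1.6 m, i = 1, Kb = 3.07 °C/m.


ΔTb = Kb × m × i
= 3.07 × 1.6 × 1
= 4.912 °C

4.912 °C


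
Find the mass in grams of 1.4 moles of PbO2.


M(PbO2) = 239.2 g/mol
mass = n × M = 1.4 × 239.2 = 334.88 g

334.88 g


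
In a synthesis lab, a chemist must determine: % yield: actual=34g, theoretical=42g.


% yield = actual/theoretical × 100
= 34/42 × 100
= 80.95%

80.95%


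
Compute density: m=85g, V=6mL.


ρ = mass/volume
= 85/6
= 14.167 g/mL

14.167 g/mL


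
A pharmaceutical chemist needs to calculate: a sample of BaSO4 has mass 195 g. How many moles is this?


M(BaSO4) = 233.4 g/mol
n = mass/M = 195/233.4 = 0.8355 mol

0.8355 mol


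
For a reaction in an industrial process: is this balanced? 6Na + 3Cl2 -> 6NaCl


Equation: 6Na + 3Cl2 -> 6NaCl
Check atoms: Cl: 6=6, Na: 6=6
Balanced

Yes, balanced


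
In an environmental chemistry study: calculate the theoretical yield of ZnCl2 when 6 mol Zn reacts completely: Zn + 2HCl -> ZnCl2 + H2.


Mole ratio ZnCl2:Zn = 1:1
n(ZnCl2) = 6 × 1/1 = 6.000 mol
mass = 6.000 × 136.28 = 817.68 g

817.68 g


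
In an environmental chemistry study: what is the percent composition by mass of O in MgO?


M(MgO) = 1×24.31 + 1×16.0 = 40.31 g/mol
Mass of O = 1 × 16.0 = 16.00 g/mol
% O = 16.00/40.31 × 100 = 39.69%

39.69%


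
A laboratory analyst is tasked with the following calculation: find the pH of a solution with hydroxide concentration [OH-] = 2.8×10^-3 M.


pOH = -log10([OH-]) = -log10(2.8×10^-3)
= 3 - log10(2.8) = 2.55
pH = 14 - pOH = 14 - 2.55 = 11.45

11.45


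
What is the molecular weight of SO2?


M(SO2) = 1×32.07 + 2×16.0
= 32.07 + 32.0
= 64.07 g/mol

64.07 g/mol


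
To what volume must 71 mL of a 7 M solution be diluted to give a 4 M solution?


C1V1 = C2V2
7 × 71 = 4 × V2
V2 = 497/4 = 124.25 mL

124.25 mL


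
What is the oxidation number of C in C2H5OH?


2x + 6(+1) + (-2) = 0, so x = -2
Oxidation number: -2

-2


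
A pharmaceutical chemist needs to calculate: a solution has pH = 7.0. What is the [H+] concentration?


[H+] = 10^(-pH) = 10^(-7.0)
= 1.0×10^-7 M

1.0×10^-7 M


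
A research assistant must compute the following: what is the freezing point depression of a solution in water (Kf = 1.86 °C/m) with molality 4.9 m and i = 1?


ΔTf = Kf × m × i
= 1.86 × 4.9 × 1
= 9.114 °C

9.114 °C


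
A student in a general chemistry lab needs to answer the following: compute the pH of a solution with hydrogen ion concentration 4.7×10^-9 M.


pH = -log10([H+]) = -log10(4.7×10^-9)
= 9 - log10(4.7)
= 9 - 0.67
= 8.33

8.33


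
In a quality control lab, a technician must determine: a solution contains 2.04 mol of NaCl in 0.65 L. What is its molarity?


M = n/V = 2.04/0.65 = 3.138 mol/L

3.138 M


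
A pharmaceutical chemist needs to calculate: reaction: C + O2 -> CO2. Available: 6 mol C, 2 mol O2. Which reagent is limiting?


Mole ratio available / coefficient:
  C: 6/1 = 6.000
  O2: 2/1 = 2.000
Smaller ratio is limiting.

O2


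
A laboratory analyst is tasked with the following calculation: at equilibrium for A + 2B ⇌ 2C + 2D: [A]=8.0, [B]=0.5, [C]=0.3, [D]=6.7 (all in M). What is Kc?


Kc = [C]^2[D]^2/([A][B]^2)
= (0.3^2 × 6.7^2)/(8.0^1 × 0.5^2)
= 4.0401/2
= 2.020

2.020


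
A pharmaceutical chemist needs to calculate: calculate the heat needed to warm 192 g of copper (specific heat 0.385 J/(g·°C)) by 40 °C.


q = mcΔT = 192 × 0.385 × 40
= 2956.80 J

2956.80 J


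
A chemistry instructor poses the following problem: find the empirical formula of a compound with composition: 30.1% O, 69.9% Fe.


Assume 100 g sample. Moles of each element:
  O: 30.1/16.0 = 1.881 mol
  Fe: 69.9/55.85 = 1.252 mol
Divide by smallest (1.252):
  O: 1.881/1.252 = 1.5
  Fe: 1.252/1.252 = 1.0
Multiply all ratios by 2 to obtain whole numbers.
Empirical formula: Fe2O3

Fe2O3


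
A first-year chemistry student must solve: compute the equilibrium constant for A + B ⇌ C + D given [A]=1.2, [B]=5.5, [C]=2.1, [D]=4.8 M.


Kc = [C][D]/([A][B])
= (2.1^1 × 4.8^1)/(1.2^1 × 5.5^1)
= 10.08/6.6
= 1.527

1.527


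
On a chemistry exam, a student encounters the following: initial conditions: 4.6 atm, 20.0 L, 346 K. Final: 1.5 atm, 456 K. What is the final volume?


P1V1/T1 = P2V2/T2
V2 = P1V1T2/(T1P2)
= 4.6×20.0×456/(346×1.5)
= 80.832 L

80.832 L


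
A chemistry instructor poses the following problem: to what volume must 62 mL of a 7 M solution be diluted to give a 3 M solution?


C1V1 = C2V2
7 × 62 = 3 × V2
V2 = 434/3 = 144.67 mL

144.67 mL


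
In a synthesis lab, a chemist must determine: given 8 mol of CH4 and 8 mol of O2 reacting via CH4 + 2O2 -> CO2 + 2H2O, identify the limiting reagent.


Mole ratio available / coefficient:
  CH4: 8/1 = 8.000
  O2: 8/2 = 4.000
Smaller ratio is limiting.

O2


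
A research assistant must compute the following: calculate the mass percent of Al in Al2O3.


M(Al2O3) = 2×26.98 + 3×16.0 = 101.96 g/mol
Mass of Al = 2 × 26.98 = 53.96 g/mol
% Al = 53.96/101.96 × 100 = 52.92%

52.92%


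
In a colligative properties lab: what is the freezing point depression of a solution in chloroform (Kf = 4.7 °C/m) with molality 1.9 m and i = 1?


ΔTf = Kf × m × i
= 4.7 × 1.9 × 1
= 8.93 °C

8.93 °C


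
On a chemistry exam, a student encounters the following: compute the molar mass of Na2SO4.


M(Na2SO4) = 2×22.99 + 1×32.07 + 4×16.0
= 45.98 + 32.07 + 64.0
= 142.05 g/mol

142.05 g/mol


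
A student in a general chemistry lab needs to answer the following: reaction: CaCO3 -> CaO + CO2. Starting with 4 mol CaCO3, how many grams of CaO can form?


Mole ratio CaO:CaCO3 = 1:1
n(CaO) = 4 × 1/1 = 4.000 mol
mass = 4.000 × 56.08 = 224.32 g

224.32 g


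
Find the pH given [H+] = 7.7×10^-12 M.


pH = -log10([H+]) = -log10(7.7×10^-12)
= 12 - log10(7.7)
= 12 - 0.89
= 11.11

11.11


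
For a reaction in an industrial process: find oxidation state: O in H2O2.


Peroxide: O is -1
Oxidation number: -1

-1


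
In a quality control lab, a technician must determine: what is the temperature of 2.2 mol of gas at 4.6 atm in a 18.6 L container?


PV = nRT  (R = 0.08206 L·atm/(mol·K))
T = PV/(nR) = 4.6×18.6/(2.2×0.08206)
= 85.56/0.180532
= 473.93 K

473.93 K


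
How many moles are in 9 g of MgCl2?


M(MgCl2) = 95.21 g/mol
n = mass/M = 9/95.21 = 0.0945 mol

0.0945 mol


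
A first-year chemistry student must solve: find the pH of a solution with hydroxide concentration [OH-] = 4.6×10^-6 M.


pOH = -log10([OH-]) = -log10(4.6×10^-6)
= 6 - log10(4.6) = 5.34
pH = 14 - pOH = 14 - 5.34 = 8.66

8.66


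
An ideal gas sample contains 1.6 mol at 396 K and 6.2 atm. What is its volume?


PV = nRT  (R = 0.08206 L·atm/(mol·K))
V = nRT/P = 1.6×0.08206×396/6.2
= 8.386 L

8.386 L


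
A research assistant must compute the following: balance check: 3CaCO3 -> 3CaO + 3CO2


Equation: 3CaCO3 -> 3CaO + 3CO2
Check atoms: C: 3=3, Ca: 3=3, O: 9=9
Balanced

Yes, balanced


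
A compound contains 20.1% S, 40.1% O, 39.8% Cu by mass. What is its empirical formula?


Assume 100 g sample. Moles of each element:
  S: 20.1/32.07 = 0.627 mol
  O: 40.1/16.0 = 2.506 mol
  Cu: 39.8/63.55 = 0.626 mol
Divide by smallest (0.626):
  S: 0.627/0.626 = 1.0
  O: 2.506/0.626 = 4.0
  Cu: 0.626/0.626 = 1.0
Empirical formula: CuSO4

CuSO4


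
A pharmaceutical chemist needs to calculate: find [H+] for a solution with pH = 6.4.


[H+] = 10^(-pH) = 10^(-6.4)
= 3.98×10^-7 M

3.98×10^-7 M


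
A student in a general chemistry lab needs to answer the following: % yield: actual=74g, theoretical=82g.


% yield = actual/theoretical × 100
= 74/82 × 100
= 90.24%

90.24%


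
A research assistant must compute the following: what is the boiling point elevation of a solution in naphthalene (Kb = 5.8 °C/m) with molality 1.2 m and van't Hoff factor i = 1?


ΔTb = Kb × m × i
= 5.8 × 1.2 × 1
= 6.96 °C

6.96 °C


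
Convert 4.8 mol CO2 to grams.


M(CO2) = 44.01 g/mol
mass = n × M = 4.8 × 44.01 = 211.25 g

211.25 g


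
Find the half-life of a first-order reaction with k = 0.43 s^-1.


t½ = ln2/k = 0.693147/(0.43 s^-1)
= 1.612 s

1.612 s


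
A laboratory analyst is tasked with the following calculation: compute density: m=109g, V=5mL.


ρ = mass/volume
= 109/5
= 21.8 g/mL

21.8 g/mL


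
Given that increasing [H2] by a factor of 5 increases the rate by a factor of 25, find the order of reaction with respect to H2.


rate ∝ [H2]^n
5^n = 25 → n = 2
Order in H2: 2

2


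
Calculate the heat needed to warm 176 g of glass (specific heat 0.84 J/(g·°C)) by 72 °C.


q = mcΔT = 176 × 0.84 × 72
= 10644.48 J

10644.48 J


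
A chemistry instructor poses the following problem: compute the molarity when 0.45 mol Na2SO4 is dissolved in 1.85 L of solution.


M = n/V = 0.45/1.85 = 0.243 mol/L

0.243 M


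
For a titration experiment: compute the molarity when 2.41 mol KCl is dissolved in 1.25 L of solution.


M = n/V = 2.41/1.25 = 1.928 mol/L

1.928 M


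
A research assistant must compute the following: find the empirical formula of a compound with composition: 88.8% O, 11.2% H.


Assume 100 g sample. Moles of each element:
  O: 88.8/16.0 = 5.55 mol
  H: 11.2/1.008 = 11.111 mol
Divide by smallest (5.55):
  O: 5.55/5.55 = 1.0
  H: 11.111/5.55 = 2.0
Empirical formula: H2O

H2O


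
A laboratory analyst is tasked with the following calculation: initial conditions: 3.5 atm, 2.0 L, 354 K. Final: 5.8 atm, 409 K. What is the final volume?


P1V1/T1 = P2V2/T2
V2 = P1V1T2/(T1P2)
= 3.5×2.0×409/(354×5.8)
= 1.394 L

1.394 L


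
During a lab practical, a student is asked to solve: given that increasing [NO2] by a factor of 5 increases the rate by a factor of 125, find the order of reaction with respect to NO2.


rate ∝ [NO2]^n
5^n = 125 → n = 3
Order in NO2: 3

3


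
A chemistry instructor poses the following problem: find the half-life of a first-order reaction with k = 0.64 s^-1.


t½ = ln2/k = 0.693147/(0.64 s^-1)
= 1.083 s

1.083 s


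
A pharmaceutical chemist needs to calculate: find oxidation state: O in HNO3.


O is usually -2
Oxidation number: -2

-2


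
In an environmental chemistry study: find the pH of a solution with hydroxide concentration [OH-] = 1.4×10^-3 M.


pOH = -log10([OH-]) = -log10(1.4×10^-3)
= 3 - log10(1.4) = 2.85
pH = 14 - pOH = 14 - 2.85 = 11.15

11.15


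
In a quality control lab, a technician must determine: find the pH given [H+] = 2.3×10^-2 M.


pH = -log10([H+]) = -log10(2.3×10^-2)
= 2 - log10(2.3)
= 2 - 0.36
= 1.64

1.64


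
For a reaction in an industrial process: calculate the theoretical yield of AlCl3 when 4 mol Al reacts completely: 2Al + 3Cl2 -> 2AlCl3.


Mole ratio AlCl3:Al = 2:2
n(AlCl3) = 4 × 2/2 = 4.000 mol
mass = 4.000 × 133.33 = 533.32 g

533.32 g


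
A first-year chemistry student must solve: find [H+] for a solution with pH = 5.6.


[H+] = 10^(-pH) = 10^(-5.6)
= 2.51×10^-6 M

2.51×10^-6 M


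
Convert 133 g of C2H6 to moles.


M(C2H6) = 30.07 g/mol
n = mass/M = 133/30.07 = 4.423 mol

4.423 mol


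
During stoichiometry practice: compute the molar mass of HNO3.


M(HNO3) = 1×1.008 + 1×14.01 + 3×16.0
= 1.01 + 14.01 + 48.0
= 63.02 g/mol

63.02 g/mol


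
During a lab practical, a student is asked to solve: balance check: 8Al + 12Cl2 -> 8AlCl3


Equation: 8Al + 12Cl2 -> 8AlCl3
Check atoms: Al: 8=8, Cl: 24=24
Balanced

Yes, balanced


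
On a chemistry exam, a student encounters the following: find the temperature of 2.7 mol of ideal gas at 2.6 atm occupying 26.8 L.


PV = nRT  (R = 0.08206 L·atm/(mol·K))
T = PV/(nR) = 2.6×26.8/(2.7×0.08206)
= 69.68/0.221562
= 314.49 K

314.49 K


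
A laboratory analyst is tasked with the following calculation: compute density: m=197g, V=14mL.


ρ = mass/volume
= 197/14
= 14.071 g/mL

14.071 g/mL


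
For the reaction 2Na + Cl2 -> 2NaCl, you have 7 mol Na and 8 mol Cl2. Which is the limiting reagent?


Mole ratio available / coefficient:
  Na: 7/2 = 3.500
  Cl2: 8/1 = 8.000
Smaller ratio is limiting.

Na


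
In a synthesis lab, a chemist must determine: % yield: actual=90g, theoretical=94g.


% yield = actual/theoretical × 100
= 90/94 × 100
= 95.74%

95.74%


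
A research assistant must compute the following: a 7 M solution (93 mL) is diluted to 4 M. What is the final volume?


C1V1 = C2V2
7 × 93 = 4 × V2
V2 = 651/4 = 162.75 mL

162.75 mL


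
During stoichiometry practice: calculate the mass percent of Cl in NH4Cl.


M(NH4Cl) = 1×14.01 + 4×1.008 + 1×35.45 = 53.492 g/mol
Mass of Cl = 1 × 35.45 = 35.45 g/mol
% Cl = 35.45/53.492 × 100 = 66.27%

66.27%


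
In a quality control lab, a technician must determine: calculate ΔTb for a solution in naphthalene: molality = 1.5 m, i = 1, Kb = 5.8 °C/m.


ΔTb = Kb × m × i
= 5.8 × 1.5 × 1
= 8.7 °C

8.7 °C


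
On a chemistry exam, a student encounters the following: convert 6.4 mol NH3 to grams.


M(NH3) = 17.03 g/mol
mass = n × M = 6.4 × 17.03 = 108.99 g

108.99 g


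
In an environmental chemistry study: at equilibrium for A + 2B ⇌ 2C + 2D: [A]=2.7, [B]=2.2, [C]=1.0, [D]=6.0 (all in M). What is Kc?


Kc = [C]^2[D]^2/([A][B]^2)
= (1.0^2 × 6.0^2)/(2.7^1 × 2.2^2)
= 36/13.068
= 2.755

2.755


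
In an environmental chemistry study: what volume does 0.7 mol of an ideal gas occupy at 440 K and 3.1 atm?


PV = nRT  (R = 0.08206 L·atm/(mol·K))
V = nRT/P = 0.7×0.08206×440/3.1
= 8.153 L

8.153 L


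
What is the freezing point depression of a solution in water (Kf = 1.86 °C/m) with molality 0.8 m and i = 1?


ΔTf = Kf × m × i
= 1.86 × 0.8 × 1
= 1.488 °C

1.488 °C


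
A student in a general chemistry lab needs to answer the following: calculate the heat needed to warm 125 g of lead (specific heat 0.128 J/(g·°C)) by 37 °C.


q = mcΔT = 125 × 0.128 × 37
= 592.00 J

592.00 J


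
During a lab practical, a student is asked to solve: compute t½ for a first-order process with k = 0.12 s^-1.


t½ = ln2/k = 0.693147/(0.12 s^-1)
= 5.776 s

5.776 s


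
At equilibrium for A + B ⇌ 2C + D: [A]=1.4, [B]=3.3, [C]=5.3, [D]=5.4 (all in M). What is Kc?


Kc = [C]^2[D]/([A][B])
= (5.3^2 × 5.4^1)/(1.4^1 × 3.3^1)
= 151.686/4.62
= 32.83

32.83


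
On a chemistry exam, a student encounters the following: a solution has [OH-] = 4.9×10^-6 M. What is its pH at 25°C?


pOH = -log10([OH-]) = -log10(4.9×10^-6)
= 6 - log10(4.9) = 5.31
pH = 14 - pOH = 14 - 5.31 = 8.69

8.69


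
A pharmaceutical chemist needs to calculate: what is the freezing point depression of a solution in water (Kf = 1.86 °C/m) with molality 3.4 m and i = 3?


ΔTf = Kf × m × i
= 1.86 × 3.4 × 3
= 18.972 °C

18.972 °C


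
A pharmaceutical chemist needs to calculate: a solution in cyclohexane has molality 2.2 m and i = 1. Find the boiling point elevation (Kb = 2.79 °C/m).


ΔTb = Kb × m × i
= 2.79 × 2.2 × 1
= 6.138 °C

6.138 °C


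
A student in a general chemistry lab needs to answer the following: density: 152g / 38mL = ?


ρ = mass/volume
= 152/38
= 4.0 g/mL

4.0 g/mL


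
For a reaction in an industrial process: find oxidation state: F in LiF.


F is always -1
Oxidation number: -1

-1


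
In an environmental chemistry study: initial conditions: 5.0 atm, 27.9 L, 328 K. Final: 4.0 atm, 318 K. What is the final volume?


P1V1/T1 = P2V2/T2
V2 = P1V1T2/(T1P2)
= 5.0×27.9×318/(328×4.0)
= 33.812 L

33.812 L


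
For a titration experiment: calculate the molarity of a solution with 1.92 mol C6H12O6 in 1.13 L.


M = n/V = 1.92/1.13 = 1.699 mol/L

1.699 M


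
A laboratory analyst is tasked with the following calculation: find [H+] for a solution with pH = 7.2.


[H+] = 10^(-pH) = 10^(-7.2)
= 6.31×10^-8 M

6.31×10^-8 M


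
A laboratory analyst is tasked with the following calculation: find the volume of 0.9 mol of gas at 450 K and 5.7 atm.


PV = nRT  (R = 0.08206 L·atm/(mol·K))
V = nRT/P = 0.9×0.08206×450/5.7
= 5.831 L

5.831 L


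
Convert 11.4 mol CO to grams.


M(CO) = 28.01 g/mol
mass = n × M = 11.4 × 28.01 = 319.31 g

319.31 g


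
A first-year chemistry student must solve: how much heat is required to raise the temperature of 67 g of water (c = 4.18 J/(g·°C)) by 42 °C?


q = mcΔT = 67 × 4.18 × 42
= 11762.52 J

11762.52 J


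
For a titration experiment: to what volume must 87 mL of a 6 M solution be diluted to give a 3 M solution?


C1V1 = C2V2
6 × 87 = 3 × V2
V2 = 522/3 = 174.0 mL

174.0 mL


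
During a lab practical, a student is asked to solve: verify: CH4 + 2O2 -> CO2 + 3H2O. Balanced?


Equation: CH4 + 2O2 -> CO2 + 3H2O
Check atoms: C: 1=1, H: 4≠6, O: 4≠5
Not balanced

No, not balanced


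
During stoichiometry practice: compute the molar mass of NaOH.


M(NaOH) = 1×22.99 + 1×16.0 + 1×1.008
= 22.99 + 16.0 + 1.01
= 40.0 g/mol

40.0 g/mol


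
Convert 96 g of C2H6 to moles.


M(C2H6) = 30.07 g/mol
n = mass/M = 96/30.07 = 3.1926 mol

3.1926 mol


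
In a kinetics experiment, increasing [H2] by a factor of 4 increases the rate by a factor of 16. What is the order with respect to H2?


rate ∝ [H2]^n
4^n = 16 → n = 2
Order in H2: 2

2


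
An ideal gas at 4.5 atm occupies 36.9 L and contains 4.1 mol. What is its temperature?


PV = nRT  (R = 0.08206 L·atm/(mol·K))
T = PV/(nR) = 4.5×36.9/(4.1×0.08206)
= 166.05/0.336446
= 493.54 K

493.54 K


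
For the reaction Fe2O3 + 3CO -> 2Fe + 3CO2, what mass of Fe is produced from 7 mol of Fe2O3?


Mole ratio Fe:Fe2O3 = 2:1
n(Fe) = 7 × 2/1 = 14.000 mol
mass = 14.000 × 55.85 = 781.9 g

781.9 g


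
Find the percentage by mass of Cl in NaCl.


M(NaCl) = 1×22.99 + 1×35.45 = 58.44 g/mol
Mass of Cl = 1 × 35.45 = 35.45 g/mol
% Cl = 35.45/58.44 × 100 = 60.66%

60.66%


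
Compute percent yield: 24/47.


% yield = actual/theoretical × 100
= 24/47 × 100
= 51.06%

51.06%


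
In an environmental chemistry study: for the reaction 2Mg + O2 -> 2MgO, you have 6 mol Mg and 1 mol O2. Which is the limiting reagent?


Mole ratio available / coefficient:
  Mg: 6/2 = 3.000
  O2: 1/1 = 1.000
Smaller ratio is limiting.

O2


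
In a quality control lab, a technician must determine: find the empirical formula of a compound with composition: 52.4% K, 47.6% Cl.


Assume 100 g sample. Moles of each element:
  K: 52.4/39.1 = 1.34 mol
  Cl: 47.6/35.45 = 1.343 mol
Divide by smallest (1.34):
  K: 1.34/1.34 = 1.0
  Cl: 1.343/1.34 = 1.0
Empirical formula: KCl

KCl


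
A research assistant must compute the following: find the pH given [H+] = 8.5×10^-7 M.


pH = -log10([H+]) = -log10(8.5×10^-7)
= 7 - log10(8.5)
= 7 - 0.93
= 6.07

6.07


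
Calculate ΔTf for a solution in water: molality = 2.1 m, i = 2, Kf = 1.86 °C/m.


ΔTf = Kf × m × i
= 1.86 × 2.1 × 2
= 7.812 °C

7.812 °C


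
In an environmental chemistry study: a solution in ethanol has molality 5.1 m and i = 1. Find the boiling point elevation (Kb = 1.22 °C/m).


ΔTb = Kb × m × i
= 1.22 × 5.1 × 1
= 6.222 °C

6.222 °C


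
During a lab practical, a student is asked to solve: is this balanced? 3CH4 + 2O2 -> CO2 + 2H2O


Equation: 3CH4 + 2O2 -> CO2 + 2H2O
Check atoms: C: 3≠1, H: 12≠4, O: 4=4
Not balanced

No, not balanced


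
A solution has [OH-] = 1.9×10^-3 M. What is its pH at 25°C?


pOH = -log10([OH-]) = -log10(1.9×10^-3)
= 3 - log10(1.9) = 2.72
pH = 14 - pOH = 14 - 2.72 = 11.28

11.28


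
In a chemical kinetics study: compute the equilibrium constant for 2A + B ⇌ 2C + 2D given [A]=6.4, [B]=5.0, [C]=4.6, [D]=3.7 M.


Kc = [C]^2[D]^2/([A]^2[B])
= (4.6^2 × 3.7^2)/(6.4^2 × 5.0^1)
= 289.6804/204.8
= 1.414

1.414


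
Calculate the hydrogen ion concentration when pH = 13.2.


[H+] = 10^(-pH) = 10^(-13.2)
= 6.31×10^-14 M

6.31×10^-14 M


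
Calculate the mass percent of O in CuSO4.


M(CuSO4) = 1×63.55 + 1×32.07 + 4×16.0 = 159.62 g/mol
Mass of O = 4 × 16.0 = 64.00 g/mol
% O = 64.00/159.62 × 100 = 40.10%

40.10%


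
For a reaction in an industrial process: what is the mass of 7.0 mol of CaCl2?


M(CaCl2) = 110.98 g/mol
mass = n × M = 7.0 × 110.98 = 776.86 g

776.86 g


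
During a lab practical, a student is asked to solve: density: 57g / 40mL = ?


ρ = mass/volume
= 57/40
= 1.425 g/mL

1.425 g/mL


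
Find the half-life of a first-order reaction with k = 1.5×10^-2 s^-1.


t½ = ln2/k = 0.693147/(1.5×10^-2 s^-1)
= 46.21 s

46.21 s


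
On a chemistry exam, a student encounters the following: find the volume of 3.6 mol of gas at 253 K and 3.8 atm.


PV = nRT  (R = 0.08206 L·atm/(mol·K))
V = nRT/P = 3.6×0.08206×253/3.8
= 19.668 L

19.668 L


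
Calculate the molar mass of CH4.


M(CH4) = 1×12.01 + 4×1.008
= 12.01 + 4.03
= 16.04 g/mol

16.04 g/mol


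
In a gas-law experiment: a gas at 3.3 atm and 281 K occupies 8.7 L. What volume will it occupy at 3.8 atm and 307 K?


P1V1/T1 = P2V2/T2
V2 = P1V1T2/(T1P2)
= 3.3×8.7×307/(281×3.8)
= 8.254 L

8.254 L


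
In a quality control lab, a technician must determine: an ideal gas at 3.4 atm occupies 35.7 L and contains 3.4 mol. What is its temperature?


PV = nRT  (R = 0.08206 L·atm/(mol·K))
T = PV/(nR) = 3.4×35.7/(3.4×0.08206)
= 121.38/0.279004
= 435.05 K

435.05 K


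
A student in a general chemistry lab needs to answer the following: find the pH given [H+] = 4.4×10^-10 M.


pH = -log10([H+]) = -log10(4.4×10^-10)
= 10 - log10(4.4)
= 10 - 0.64
= 9.36

9.36


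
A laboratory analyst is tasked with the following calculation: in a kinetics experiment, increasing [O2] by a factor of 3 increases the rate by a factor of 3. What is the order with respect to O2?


rate ∝ [O2]^n
3^n = 3 → n = 1
Order in O2: 1

1


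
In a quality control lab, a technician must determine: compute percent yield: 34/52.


% yield = actual/theoretical × 100
= 34/52 × 100
= 65.38%

65.38%


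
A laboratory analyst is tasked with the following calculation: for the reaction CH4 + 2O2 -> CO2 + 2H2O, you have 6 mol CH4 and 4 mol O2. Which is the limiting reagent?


Mole ratio available / coefficient:
  CH4: 6/1 = 6.000
  O2: 4/2 = 2.000
Smaller ratio is limiting.

O2


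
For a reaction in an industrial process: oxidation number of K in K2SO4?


Group 1 metal: +1
Oxidation number: +1

+1


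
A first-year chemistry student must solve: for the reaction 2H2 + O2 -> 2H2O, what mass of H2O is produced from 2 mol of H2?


Mole ratio H2O:H2 = 2:2
n(H2O) = 2 × 2/2 = 2.000 mol
mass = 2.000 × 18.02 = 36.04 g

36.04 g


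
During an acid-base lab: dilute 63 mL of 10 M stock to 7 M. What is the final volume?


C1V1 = C2V2
10 × 63 = 7 × V2
V2 = 630/7 = 90.0 mL

90.0 mL


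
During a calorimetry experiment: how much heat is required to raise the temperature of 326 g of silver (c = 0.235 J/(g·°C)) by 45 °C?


q = mcΔT = 326 × 0.235 × 45
= 3447.45 J

3447.45 J


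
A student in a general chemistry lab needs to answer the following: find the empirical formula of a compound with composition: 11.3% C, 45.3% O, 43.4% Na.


Assume 100 g sample. Moles of each element:
  C: 11.3/12.01 = 0.941 mol
  O: 45.3/16.0 = 2.831 mol
  Na: 43.4/22.99 = 1.888 mol
Divide by smallest (0.941):
  C: 0.941/0.941 = 1.0
  O: 2.831/0.941 = 3.01
  Na: 1.888/0.941 = 2.01
Empirical formula: Na2CO3

Na2CO3


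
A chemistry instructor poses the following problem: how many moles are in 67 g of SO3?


M(SO3) = 80.07 g/mol
n = mass/M = 67/80.07 = 0.8368 mol

0.8368 mol


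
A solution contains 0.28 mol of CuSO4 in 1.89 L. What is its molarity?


M = n/V = 0.28/1.89 = 0.148 mol/L

0.148 M


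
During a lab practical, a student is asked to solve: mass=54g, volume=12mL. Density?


ρ = mass/volume
= 54/12
= 4.5 g/mL

4.5 g/mL


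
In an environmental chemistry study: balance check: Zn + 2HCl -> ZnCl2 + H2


Equation: Zn + 2HCl -> ZnCl2 + H2
Check atoms: Cl: 2=2, H: 2=2, Zn: 1=1
Balanced

Yes, balanced


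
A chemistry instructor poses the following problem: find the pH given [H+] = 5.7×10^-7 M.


pH = -log10([H+]) = -log10(5.7×10^-7)
= 7 - log10(5.7)
= 7 - 0.76
= 6.24

6.24


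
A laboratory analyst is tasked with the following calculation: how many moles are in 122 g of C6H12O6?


M(C6H12O6) = 180.16 g/mol
n = mass/M = 122/180.16 = 0.6772 mol

0.6772 mol


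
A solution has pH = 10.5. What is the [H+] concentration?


[H+] = 10^(-pH) = 10^(-10.5)
= 3.16×10^-11 M

3.16×10^-11 M


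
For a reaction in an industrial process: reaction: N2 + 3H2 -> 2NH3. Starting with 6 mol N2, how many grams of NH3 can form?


Mole ratio NH3:N2 = 2:1
n(NH3) = 6 × 2/1 = 12.000 mol
mass = 12.000 × 17.03 = 204.36 g

204.36 g


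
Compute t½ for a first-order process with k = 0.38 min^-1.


t½ = ln2/k = 0.693147/(0.38 min^-1)
= 1.824 min

1.824 min


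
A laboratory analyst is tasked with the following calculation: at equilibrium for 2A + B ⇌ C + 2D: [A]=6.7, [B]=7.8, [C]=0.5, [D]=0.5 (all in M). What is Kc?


Kc = [C][D]^2/([A]^2[B])
= (0.5^1 × 0.5^2)/(6.7^2 × 7.8^1)
= 0.125/350.142
= 3.570×10^-4

3.570×10^-4


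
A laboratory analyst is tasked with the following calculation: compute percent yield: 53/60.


% yield = actual/theoretical × 100
= 53/60 × 100
= 88.33%

88.33%


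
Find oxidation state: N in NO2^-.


x + 2(-2) = -1, so x = +3
Oxidation number: +3

+3


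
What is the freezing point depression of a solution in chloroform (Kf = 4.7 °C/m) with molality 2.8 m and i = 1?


ΔTf = Kf × m × i
= 4.7 × 2.8 × 1
= 13.16 °C

13.16 °C


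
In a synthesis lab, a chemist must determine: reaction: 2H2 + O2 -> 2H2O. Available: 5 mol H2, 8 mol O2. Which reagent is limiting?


Mole ratio available / coefficient:
  H2: 5/2 = 2.500
  O2: 8/1 = 8.000
Smaller ratio is limiting.

H2


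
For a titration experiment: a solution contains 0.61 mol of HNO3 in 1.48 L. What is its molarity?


M = n/V = 0.61/1.48 = 0.412 mol/L

0.412 M


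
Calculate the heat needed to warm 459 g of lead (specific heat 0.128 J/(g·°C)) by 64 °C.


q = mcΔT = 459 × 0.128 × 64
= 3760.13 J

3760.13 J


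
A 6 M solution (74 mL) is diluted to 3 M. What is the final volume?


C1V1 = C2V2
6 × 74 = 3 × V2
V2 = 444/3 = 148.0 mL

148.0 mL


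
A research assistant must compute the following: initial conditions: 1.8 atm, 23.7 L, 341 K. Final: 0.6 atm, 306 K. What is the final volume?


P1V1/T1 = P2V2/T2
V2 = P1V1T2/(T1P2)
= 1.8×23.7×306/(341×0.6)
= 63.802 L

63.802 L


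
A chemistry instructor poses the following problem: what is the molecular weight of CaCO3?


M(CaCO3) = 1×40.08 + 1×12.01 + 3×16.0
= 40.08 + 12.01 + 48.0
= 100.09 g/mol

100.09 g/mol


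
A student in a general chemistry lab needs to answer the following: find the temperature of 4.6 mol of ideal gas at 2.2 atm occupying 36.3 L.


PV = nRT  (R = 0.08206 L·atm/(mol·K))
T = PV/(nR) = 2.2×36.3/(4.6×0.08206)
= 79.86/0.377476
= 211.56 K

211.56 K


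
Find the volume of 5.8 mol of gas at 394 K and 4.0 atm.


PV = nRT  (R = 0.08206 L·atm/(mol·K))
V = nRT/P = 5.8×0.08206×394/4.0
= 46.881 L

46.881 L


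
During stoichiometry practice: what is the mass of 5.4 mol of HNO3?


M(HNO3) = 63.02 g/mol
mass = n × M = 5.4 × 63.02 = 340.31 g

340.31 g


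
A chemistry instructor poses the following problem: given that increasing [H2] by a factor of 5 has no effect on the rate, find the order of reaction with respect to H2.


rate ∝ [H2]^n
rate ∝ [H2]^0
Order in H2: 0

0


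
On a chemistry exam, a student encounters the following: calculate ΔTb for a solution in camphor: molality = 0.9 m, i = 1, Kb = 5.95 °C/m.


ΔTb = Kb × m × i
= 5.95 × 0.9 × 1
= 5.355 °C

5.355 °C


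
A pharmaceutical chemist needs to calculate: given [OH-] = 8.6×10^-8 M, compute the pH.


pOH = -log10([OH-]) = -log10(8.6×10^-8)
= 8 - log10(8.6) = 7.07
pH = 14 - pOH = 14 - 7.07 = 6.93

6.93


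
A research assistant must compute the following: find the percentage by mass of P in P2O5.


M(P2O5) = 2×30.97 + 5×16.0 = 141.94 g/mol
Mass of P = 2 × 30.97 = 61.94 g/mol
% P = 61.94/141.94 × 100 = 43.64%

43.64%


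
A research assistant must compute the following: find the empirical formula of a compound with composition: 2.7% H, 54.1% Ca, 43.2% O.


Assume 100 g sample. Moles of each element:
  H: 2.7/1.008 = 2.679 mol
  Ca: 54.1/40.08 = 1.35 mol
  O: 43.2/16.0 = 2.7 mol
Divide by smallest (1.35):
  H: 2.679/1.35 = 1.98
  Ca: 1.35/1.35 = 1.0
  O: 2.7/1.35 = 2.0
Empirical formula: CaO2H2

CaO2H2


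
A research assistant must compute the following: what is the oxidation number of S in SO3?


x + 3(-2) = 0, so x = +6
Oxidation number: +6

+6


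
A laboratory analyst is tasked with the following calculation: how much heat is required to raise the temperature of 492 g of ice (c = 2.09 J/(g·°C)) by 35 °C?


q = mcΔT = 492 × 2.09 × 35
= 35989.80 J

35989.80 J


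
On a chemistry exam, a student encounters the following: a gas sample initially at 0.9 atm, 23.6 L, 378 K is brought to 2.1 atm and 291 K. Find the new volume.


P1V1/T1 = P2V2/T2
V2 = P1V1T2/(T1P2)
= 0.9×23.6×291/(378×2.1)
= 7.786 L

7.786 L


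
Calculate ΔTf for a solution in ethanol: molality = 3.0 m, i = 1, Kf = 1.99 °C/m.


ΔTf = Kf × m × i
= 1.99 × 3.0 × 1
= 5.97 °C

5.97 °C


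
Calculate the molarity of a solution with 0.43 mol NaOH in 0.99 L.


M = n/V = 0.43/0.99 = 0.434 mol/L

0.434 M


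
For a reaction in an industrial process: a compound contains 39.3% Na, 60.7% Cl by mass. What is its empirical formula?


Assume 100 g sample. Moles of each element:
  Na: 39.3/22.99 = 1.709 mol
  Cl: 60.7/35.45 = 1.712 mol
Divide by smallest (1.709):
  Na: 1.709/1.709 = 1.0
  Cl: 1.712/1.709 = 1.0
Empirical formula: NaCl

NaCl


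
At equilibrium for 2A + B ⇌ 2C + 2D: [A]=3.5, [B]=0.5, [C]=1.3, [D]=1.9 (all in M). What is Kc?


Kc = [C]^2[D]^2/([A]^2[B])
= (1.3^2 × 1.9^2)/(3.5^2 × 0.5^1)
= 6.1009/6.125
= 0.9961

0.9961


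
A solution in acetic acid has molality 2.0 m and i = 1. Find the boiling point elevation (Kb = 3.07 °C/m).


ΔTb = Kb × m × i
= 3.07 × 2.0 × 1
= 6.14 °C

6.14 °C


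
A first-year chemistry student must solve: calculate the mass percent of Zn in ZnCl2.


M(ZnCl2) = 1×65.38 + 2×35.45 = 136.28 g/mol
Mass of Zn = 1 × 65.38 = 65.38 g/mol
% Zn = 65.38/136.28 × 100 = 47.97%

47.97%


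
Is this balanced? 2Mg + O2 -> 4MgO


Equation: 2Mg + O2 -> 4MgO
Check atoms: Mg: 2≠4, O: 2≠4
Not balanced

No, not balanced


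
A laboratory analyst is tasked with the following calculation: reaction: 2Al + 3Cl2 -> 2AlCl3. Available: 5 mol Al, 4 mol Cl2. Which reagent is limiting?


Mole ratio available / coefficient:
  Al: 5/2 = 2.500
  Cl2: 4/3 = 1.333
Smaller ratio is limiting.

Cl2
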